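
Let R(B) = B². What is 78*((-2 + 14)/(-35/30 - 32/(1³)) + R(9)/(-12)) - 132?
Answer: -273315/398 ≈ -686.72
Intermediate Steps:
78*((-2 + 14)/(-35/30 - 32/(1³)) + R(9)/(-12)) - 132 = 78*((-2 + 14)/(-35/30 - 32/(1³)) + 9²/(-12)) - 132 = 78*(12/(-35*1/30 - 32/1) + 81*(-1/12)) - 132 = 78*(12/(-7/6 - 32*1) - 27/4) - 132 = 78*(12/(-7/6 - 32) - 27/4) - 132 = 78*(12/(-199/6) - 27/4) - 132 = 78*(12*(-6/199) - 27/4) - 132 = 78*(-72/199 - 27/4) - 132 = 78*(-5661/796) - 132 = -220779/398 - 132 = -273315/398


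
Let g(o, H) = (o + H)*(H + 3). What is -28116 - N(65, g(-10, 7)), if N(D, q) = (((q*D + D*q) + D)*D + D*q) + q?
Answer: 223139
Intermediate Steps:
g(o, H) = (3 + H)*(H + o) (g(o, H) = (H + o)*(3 + H) = (3 + H)*(H + o))
N(D, q) = q + D*q + D*(D + 2*D*q) (N(D, q) = (((D*q + D*q) + D)*D + D*q) + q = ((2*D*q + D)*D + D*q) + q = ((D + 2*D*q)*D + D*q) + q = (D*(D + 2*D*q) + D*q) + q = (D*q + D*(D + 2*D*q)) + q = q + D*q + D*(D + 2*D*q))
-28116 - N(65, g(-10, 7)) = -28116 - ((7² + 3*7 + 3*(-10) + 7*(-10)) + 65² + 65*(7² + 3*7 + 3*(-10) + 7*(-10)) + 2*(7² + 3*7 + 3*(-10) + 7*(-10))*65²) = -28116 - ((49 + 21 - 30 - 70) + 4225 + 65*(49 + 21 - 30 - 70) + 2*(49 + 21 - 30 - 70)*4225) = -28116 - (-30 + 4225 + 65*(-30) + 2*(-30)*4225) = -28116 - (-30 + 4225 - 1950 - 253500) = -28116 - 1*(-251255) = -28116 + 251255 = 223139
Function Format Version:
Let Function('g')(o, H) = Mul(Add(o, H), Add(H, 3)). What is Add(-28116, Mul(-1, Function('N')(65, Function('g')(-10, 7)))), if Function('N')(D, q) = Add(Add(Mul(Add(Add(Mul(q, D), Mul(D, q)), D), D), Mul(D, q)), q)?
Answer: 223139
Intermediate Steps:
Function('g')(o, H) = Mul(Add(3, H), Add(H, o)) (Function('g')(o, H) = Mul(Add(H, o), Add(3, H)) = Mul(Add(3, H), Add(H, o)))
Function('N')(D, q) = Add(q, Mul(D, q), Mul(D, Add(D, Mul(2, D, q)))) (Function('N')(D, q) = Add(Add(Mul(Add(Add(Mul(D, q), Mul(D, q)), D), D), Mul(D, q)), q) = Add(Add(Mul(Add(Mul(2, D, q), D), D), Mul(D, q)), q) = Add(Add(Mul(Add(D, Mul(2, D, q)), D), Mul(D, q)), q) = Add(Add(Mul(D, Add(D, Mul(2, D, q))), Mul(D, q)), q) = Add(Add(Mul(D, q), Mul(D, Add(D, Mul(2, D, q)))), q) = Add(q, Mul(D, q), Mul(D, Add(D, Mul(2, D, q)))))
Add(-28116, Mul(-1, Function('N')(65, Function('g')(-10, 7)))) = Add(-28116, Mul(-1, Add(Add(Pow(7, 2), Mul(3, 7), Mul(3, -10), Mul(7, -10)), Pow(65, 2), Mul(65, Add(Pow(7, 2), Mul(3, 7), Mul(3, -10), Mul(7, -10))), Mul(2, Add(Pow(7, 2), Mul(3, 7), Mul(3, -10), Mul(7, -10)), Pow(65, 2))))) = Add(-28116, Mul(-1, Add(Add(49, 21, -30, -70), 4225, Mul(65, Add(49, 21, -30, -70)), Mul(2, Add(49, 21, -30, -70), 4225)))) = Add(-28116, Mul(-1, Add(-30, 4225, Mul(65, -30), Mul(2, -30, 4225)))) = Add(-28116, Mul(-1, Add(-30, 4225, -1950, -253500))) = Add(-28116, Mul(-1, -251255)) = Add(-28116, 251255) = 223139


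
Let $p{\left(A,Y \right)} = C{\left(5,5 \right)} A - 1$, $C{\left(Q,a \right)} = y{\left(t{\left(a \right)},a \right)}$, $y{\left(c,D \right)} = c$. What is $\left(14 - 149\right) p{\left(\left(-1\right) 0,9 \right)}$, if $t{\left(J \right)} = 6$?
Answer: $135$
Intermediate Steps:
$C{\left(Q,a \right)} = 6$
$p{\left(A,Y \right)} = -1 + 6 A$ ($p{\left(A,Y \right)} = 6 A - 1 = -1 + 6 A$)
$\left(14 - 149\right) p{\left(\left(-1\right) 0,9 \right)} = \left(14 - 149\right) \left(-1 + 6 \left(\left(-1\right) 0\right)\right) = - 135 \left(-1 + 6 \cdot 0\right) = - 135 \left(-1 + 0\right) = \left(-135\right) \left(-1\right) = 135$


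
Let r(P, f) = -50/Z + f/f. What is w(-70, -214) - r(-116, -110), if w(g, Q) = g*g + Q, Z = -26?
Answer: 60880/13 ≈ 4683.1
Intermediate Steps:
w(g, Q) = Q + g² (w(g, Q) = g² + Q = Q + g²)
r(P, f) = 38/13 (r(P, f) = -50/(-26) + f/f = -50*(-1/26) + 1 = 25/13 + 1 = 38/13)
w(-70, -214) - r(-116, -110) = (-214 + (-70)²) - 1*38/13 = (-214 + 4900) - 38/13 = 4686 - 38/13 = 60880/13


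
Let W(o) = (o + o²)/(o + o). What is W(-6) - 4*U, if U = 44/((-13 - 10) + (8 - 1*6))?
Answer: 247/42 ≈ 5.8810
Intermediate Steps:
U = -44/21 (U = 44/(-23 + (8 - 6)) = 44/(-23 + 2) = 44/(-21) = 44*(-1/21) = -44/21 ≈ -2.0952)
W(o) = (o + o²)/(2*o) (W(o) = (o + o²)/((2*o)) = (o + o²)*(1/(2*o)) = (o + o²)/(2*o))
W(-6) - 4*U = (½ + (½)*(-6)) - 4*(-44/21) = (½ - 3) + 176/21 = -5/2 + 176/21 = 247/42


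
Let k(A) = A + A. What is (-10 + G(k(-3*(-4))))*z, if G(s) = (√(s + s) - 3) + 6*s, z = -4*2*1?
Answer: -1048 - 32*√3 ≈ -1103.4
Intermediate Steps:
k(A) = 2*A
z = -8 (z = -8*1 = -8)
G(s) = -3 + 6*s + √2*√s (G(s) = (√(2*s) - 3) + 6*s = (√2*√s - 3) + 6*s = (-3 + √2*√s) + 6*s = -3 + 6*s + √2*√s)
(-10 + G(k(-3*(-4))))*z = (-10 + (-3 + 6*(2*(-3*(-4))) + √2*√(2*(-3*(-4)))))*(-8) = (-10 + (-3 + 6*(2*12) + √2*√(2*12)))*(-8) = (-10 + (-3 + 6*24 + √2*√24))*(-8) = (-10 + (-3 + 144 + √2*(2*√6)))*(-8) = (-10 + (-3 + 144 + 4*√3))*(-8) = (-10 + (141 + 4*√3))*(-8) = (131 + 4*√3)*(-8) = -1048 - 32*√3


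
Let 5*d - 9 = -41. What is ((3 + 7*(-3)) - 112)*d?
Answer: 832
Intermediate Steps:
d = -32/5 (d = 9/5 + (1/5)*(-41) = 9/5 - 41/5 = -32/5 ≈ -6.4000)
((3 + 7*(-3)) - 112)*d = ((3 + 7*(-3)) - 112)*(-32/5) = ((3 - 21) - 112)*(-32/5) = (-18 - 112)*(-32/5) = -130*(-32/5) = 832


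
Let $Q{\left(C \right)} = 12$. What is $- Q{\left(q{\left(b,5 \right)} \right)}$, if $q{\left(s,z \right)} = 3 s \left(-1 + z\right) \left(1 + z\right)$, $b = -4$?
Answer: $-12$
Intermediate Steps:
$q{\left(s,z \right)} = 3 s \left(1 + z\right) \left(-1 + z\right)$
$- Q{\left(q{\left(b,5 \right)} \right)} = \left(-1\right) 12 = -12$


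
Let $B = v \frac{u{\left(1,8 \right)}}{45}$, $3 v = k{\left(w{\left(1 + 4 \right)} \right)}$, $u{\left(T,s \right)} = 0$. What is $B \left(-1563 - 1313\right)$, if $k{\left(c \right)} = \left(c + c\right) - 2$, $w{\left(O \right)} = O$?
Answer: $0$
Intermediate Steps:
$k{\left(c \right)} = -2 + 2 c$ ($k{\left(c \right)} = 2 c - 2 = -2 + 2 c$)
$v = \frac{8}{3}$ ($v = \frac{-2 + 2 \left(1 + 4\right)}{3} = \frac{-2 + 2 \cdot 5}{3} = \frac{-2 + 10}{3} = \frac{1}{3} \cdot 8 = \frac{8}{3} \approx 2.6667$)
$B = 0$ ($B = \frac{8 \cdot \frac{0}{45}}{3} = \frac{8 \cdot 0 \cdot \frac{1}{45}}{3} = \frac{8}{3} \cdot 0 = 0$)
$B \left(-1563 - 1313\right) = 0 \left(-1563 - 1313\right) = 0 \left(-2876\right) = 0$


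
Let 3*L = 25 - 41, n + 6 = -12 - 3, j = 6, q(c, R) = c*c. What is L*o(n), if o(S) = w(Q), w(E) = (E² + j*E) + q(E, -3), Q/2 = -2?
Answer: -128/3 ≈ -42.667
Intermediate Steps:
q(c, R) = c²
Q = -4 (Q = 2*(-2) = -4)
w(E) = 2*E² + 6*E (w(E) = (E² + 6*E) + E² = 2*E² + 6*E)
n = -21 (n = -6 + (-12 - 3) = -6 - 15 = -21)
L = -16/3 (L = (25 - 41)/3 = (⅓)*(-16) = -16/3 ≈ -5.3333)
o(S) = 8 (o(S) = 2*(-4)*(3 - 4) = 2*(-4)*(-1) = 8)
L*o(n) = -16/3*8 = -128/3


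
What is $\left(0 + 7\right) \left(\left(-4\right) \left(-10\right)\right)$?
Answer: $280$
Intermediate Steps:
$\left(0 + 7\right) \left(\left(-4\right) \left(-10\right)\right) = 7 \cdot 40 = 280$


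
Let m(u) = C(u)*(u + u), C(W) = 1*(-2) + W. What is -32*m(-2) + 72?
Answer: -440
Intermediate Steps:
C(W) = -2 + W
m(u) = 2*u*(-2 + u) (m(u) = (-2 + u)*(u + u) = (-2 + u)*(2*u) = 2*u*(-2 + u))
-32*m(-2) + 72 = -64*(-2)*(-2 - 2) + 72 = -64*(-2)*(-4) + 72 = -32*16 + 72 = -512 + 72 = -440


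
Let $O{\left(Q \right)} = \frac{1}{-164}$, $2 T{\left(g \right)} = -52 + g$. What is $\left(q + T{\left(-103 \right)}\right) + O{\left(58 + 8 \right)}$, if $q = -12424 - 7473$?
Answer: $- \frac{3275819}{164} \approx -19975.0$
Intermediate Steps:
$T{\left(g \right)} = -26 + \frac{g}{2}$ ($T{\left(g \right)} = \frac{-52 + g}{2} = -26 + \frac{g}{2}$)
$O{\left(Q \right)} = - \frac{1}{164}$
$q = -19897$
$\left(q + T{\left(-103 \right)}\right) + O{\left(58 + 8 \right)} = \left(-19897 + \left(-26 + \frac{1}{2} \left(-103\right)\right)\right) - \frac{1}{164} = \left(-19897 - \frac{155}{2}\right) - \frac{1}{164} = - \frac{39949}{2} - \frac{1}{164} = - \frac{3275819}{164}$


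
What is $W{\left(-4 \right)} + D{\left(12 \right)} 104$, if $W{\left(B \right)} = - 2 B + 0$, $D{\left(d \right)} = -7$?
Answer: $-720$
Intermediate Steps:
$W{\left(B \right)} = - 2 B$
$W{\left(-4 \right)} + D{\left(12 \right)} 104 = \left(-2\right) \left(-4\right) - 728 = 8 - 728 = -720$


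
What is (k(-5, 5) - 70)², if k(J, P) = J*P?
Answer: 9025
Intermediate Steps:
(k(-5, 5) - 70)² = (-5*5 - 70)² = (-25 - 70)² = (-95)² = 9025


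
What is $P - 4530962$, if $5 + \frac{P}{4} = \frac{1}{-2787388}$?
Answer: $- \frac{3157401213755}{696847} \approx -4.531 \cdot 10^{6}$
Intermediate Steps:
$P = - \frac{13936941}{696847}$ ($P = -20 + \frac{4}{-2787388} = -20 + 4 \left(- \frac{1}{2787388}\right) = -20 - \frac{1}{696847} = - \frac{13936941}{696847} \approx -20.0$)
$P - 4530962 = - \frac{13936941}{696847} - 4530962 = - \frac{3157401213755}{696847}$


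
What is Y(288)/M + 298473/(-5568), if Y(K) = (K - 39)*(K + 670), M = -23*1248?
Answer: -34359621/554944 ≈ -61.915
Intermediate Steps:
M = -28704
Y(K) = (-39 + K)*(670 + K)
Y(288)/M + 298473/(-5568) = (-26130 + 288² + 631*288)/(-28704) + 298473/(-5568) = (-26130 + 82944 + 181728)*(-1/28704) + 298473*(-1/5568) = 238542*(-1/28704) - 99491/1856 = -39757/4784 - 99491/1856 = -34359621/554944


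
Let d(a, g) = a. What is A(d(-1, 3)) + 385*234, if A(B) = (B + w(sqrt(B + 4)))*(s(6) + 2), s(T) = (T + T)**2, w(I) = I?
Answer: 89944 + 146*sqrt(3) ≈ 90197.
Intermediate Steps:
s(T) = 4*T**2 (s(T) = (2*T)**2 = 4*T**2)
A(B) = 146*B + 146*sqrt(4 + B) (A(B) = (B + sqrt(B + 4))*(4*6**2 + 2) = (B + sqrt(4 + B))*(4*36 + 2) = (B + sqrt(4 + B))*(144 + 2) = (B + sqrt(4 + B))*146 = 146*B + 146*sqrt(4 + B))
A(d(-1, 3)) + 385*234 = (146*(-1) + 146*sqrt(4 - 1)) + 385*234 = (-146 + 146*sqrt(3)) + 90090 = 89944 + 146*sqrt(3)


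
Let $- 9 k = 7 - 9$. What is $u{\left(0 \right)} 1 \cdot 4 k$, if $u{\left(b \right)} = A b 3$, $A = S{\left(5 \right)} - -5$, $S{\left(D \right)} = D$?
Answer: $0$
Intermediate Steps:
$k = \frac{2}{9}$ ($k = - \frac{7 - 9}{9} = \left(- \frac{1}{9}\right) \left(-2\right) = \frac{2}{9} \approx 0.22222$)
$A = 10$ ($A = 5 - -5 = 5 + 5 = 10$)
$u{\left(b \right)} = 30 b$ ($u{\left(b \right)} = 10 b 3 = 30 b$)
$u{\left(0 \right)} 1 \cdot 4 k = 30 \cdot 0 \cdot 1 \cdot 4 \cdot \frac{2}{9} = 0 \cdot 4 \cdot \frac{2}{9} = 0 \cdot \frac{2}{9} = 0$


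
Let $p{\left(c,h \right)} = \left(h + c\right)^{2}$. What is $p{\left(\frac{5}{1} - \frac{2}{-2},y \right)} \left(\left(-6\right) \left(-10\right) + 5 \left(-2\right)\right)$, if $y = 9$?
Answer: $11250$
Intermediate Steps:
$p{\left(c,h \right)} = \left(c + h\right)^{2}$
$p{\left(\frac{5}{1} - \frac{2}{-2},y \right)} \left(\left(-6\right) \left(-10\right) + 5 \left(-2\right)\right) = \left(\left(\frac{5}{1} - \frac{2}{-2}\right) + 9\right)^{2} \left(\left(-6\right) \left(-10\right) + 5 \left(-2\right)\right) = \left(\left(5 \cdot 1 - -1\right) + 9\right)^{2} \left(60 - 10\right) = \left(\left(5 + 1\right) + 9\right)^{2} \cdot 50 = \left(6 + 9\right)^{2} \cdot 50 = 15^{2} \cdot 50 = 225 \cdot 50 = 11250$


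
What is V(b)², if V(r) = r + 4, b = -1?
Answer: 9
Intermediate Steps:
V(r) = 4 + r
V(b)² = (4 - 1)² = 3² = 9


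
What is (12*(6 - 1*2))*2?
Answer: 96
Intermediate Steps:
(12*(6 - 1*2))*2 = (12*(6 - 2))*2 = (12*4)*2 = 48*2 = 96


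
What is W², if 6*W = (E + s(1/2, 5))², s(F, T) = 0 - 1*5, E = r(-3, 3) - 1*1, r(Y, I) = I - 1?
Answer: 64/9 ≈ 7.1111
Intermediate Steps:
r(Y, I) = -1 + I
E = 1 (E = (-1 + 3) - 1*1 = 2 - 1 = 1)
s(F, T) = -5 (s(F, T) = 0 - 5 = -5)
W = 8/3 (W = (1 - 5)²/6 = (⅙)*(-4)² = (⅙)*16 = 8/3 ≈ 2.6667)
W² = (8/3)² = 64/9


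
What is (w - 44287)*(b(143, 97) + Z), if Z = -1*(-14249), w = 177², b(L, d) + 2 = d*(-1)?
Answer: -183355700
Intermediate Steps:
b(L, d) = -2 - d (b(L, d) = -2 + d*(-1) = -2 - d)
w = 31329
Z = 14249
(w - 44287)*(b(143, 97) + Z) = (31329 - 44287)*((-2 - 1*97) + 14249) = -12958*((-2 - 97) + 14249) = -12958*(-99 + 14249) = -12958*14150 = -183355700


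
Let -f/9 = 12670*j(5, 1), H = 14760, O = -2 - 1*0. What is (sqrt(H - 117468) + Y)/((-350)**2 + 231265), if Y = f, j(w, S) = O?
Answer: 45612/70753 + 18*I*sqrt(317)/353765 ≈ 0.64467 + 0.00090591*I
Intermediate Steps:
O = -2 (O = -2 + 0 = -2)
j(w, S) = -2
f = 228060 (f = -114030*(-2) = -9*(-25340) = 228060)
Y = 228060
(sqrt(H - 117468) + Y)/((-350)**2 + 231265) = (sqrt(14760 - 117468) + 228060)/((-350)**2 + 231265) = (sqrt(-102708) + 228060)/(122500 + 231265) = (18*I*sqrt(317) + 228060)/353765 = (228060 + 18*I*sqrt(317))*(1/353765) = 45612/70753 + 18*I*sqrt(317)/353765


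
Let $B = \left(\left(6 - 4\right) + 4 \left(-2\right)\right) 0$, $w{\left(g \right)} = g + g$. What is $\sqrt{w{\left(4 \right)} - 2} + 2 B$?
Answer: $\sqrt{6} \approx 2.4495$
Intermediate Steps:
$w{\left(g \right)} = 2 g$
$B = 0$ ($B = \left(2 - 8\right) 0 = \left(-6\right) 0 = 0$)
$\sqrt{w{\left(4 \right)} - 2} + 2 B = \sqrt{2 \cdot 4 - 2} + 2 \cdot 0 = \sqrt{8 - 2} + 0 = \sqrt{6} + 0 = \sqrt{6}$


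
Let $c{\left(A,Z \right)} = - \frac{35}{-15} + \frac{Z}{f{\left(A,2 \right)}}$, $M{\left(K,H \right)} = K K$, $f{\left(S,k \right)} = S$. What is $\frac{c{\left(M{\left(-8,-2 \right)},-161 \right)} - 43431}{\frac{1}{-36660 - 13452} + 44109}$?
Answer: $- \frac{2176423407}{2210390207} \approx -0.98463$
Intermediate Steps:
$M{\left(K,H \right)} = K^{2}$
$c{\left(A,Z \right)} = \frac{7}{3} + \frac{Z}{A}$ ($c{\left(A,Z \right)} = - \frac{35}{-15} + \frac{Z}{A} = \left(-35\right) \left(- \frac{1}{15}\right) + \frac{Z}{A} = \frac{7}{3} + \frac{Z}{A}$)
$\frac{c{\left(M{\left(-8,-2 \right)},-161 \right)} - 43431}{\frac{1}{-36660 - 13452} + 44109} = \frac{\left(\frac{7}{3} - \frac{161}{\left(-8\right)^{2}}\right) - 43431}{\frac{1}{-36660 - 13452} + 44109} = \frac{\left(\frac{7}{3} - \frac{161}{64}\right) - 43431}{\frac{1}{-50112} + 44109} = \frac{\left(\frac{7}{3} - \frac{161}{64}\right) - 43431}{- \frac{1}{50112} + 44109} = \frac{\left(\frac{7}{3} - \frac{161}{64}\right) - 43431}{\frac{2210390207}{50112}} = \left(- \frac{35}{192} - 43431\right) \frac{50112}{2210390207} = \left(- \frac{8338787}{192}\right) \frac{50112}{2210390207} = - \frac{2176423407}{2210390207}$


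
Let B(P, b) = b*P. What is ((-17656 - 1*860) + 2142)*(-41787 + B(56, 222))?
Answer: 480658770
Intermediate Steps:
B(P, b) = P*b
((-17656 - 1*860) + 2142)*(-41787 + B(56, 222)) = ((-17656 - 1*860) + 2142)*(-41787 + 56*222) = ((-17656 - 860) + 2142)*(-41787 + 12432) = (-18516 + 2142)*(-29355) = -16374*(-29355) = 480658770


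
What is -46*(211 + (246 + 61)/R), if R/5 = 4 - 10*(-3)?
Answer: -832071/85 ≈ -9789.1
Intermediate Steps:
R = 170 (R = 5*(4 - 10*(-3)) = 5*(4 + 30) = 5*34 = 170)
-46*(211 + (246 + 61)/R) = -46*(211 + (246 + 61)/170) = -46*(211 + 307*(1/170)) = -46*(211 + 307/170) = -46*36177/170 = -832071/85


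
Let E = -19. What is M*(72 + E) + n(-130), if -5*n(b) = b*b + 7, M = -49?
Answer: -29892/5 ≈ -5978.4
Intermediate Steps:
n(b) = -7/5 - b**2/5 (n(b) = -(b*b + 7)/5 = -(b**2 + 7)/5 = -(7 + b**2)/5 = -7/5 - b**2/5)
M*(72 + E) + n(-130) = -49*(72 - 19) + (-7/5 - 1/5*(-130)**2) = -49*53 + (-7/5 - 1/5*16900) = -2597 + (-7/5 - 3380) = -2597 - 16907/5 = -29892/5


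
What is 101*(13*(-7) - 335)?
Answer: -43026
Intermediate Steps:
101*(13*(-7) - 335) = 101*(-91 - 335) = 101*(-426) = -43026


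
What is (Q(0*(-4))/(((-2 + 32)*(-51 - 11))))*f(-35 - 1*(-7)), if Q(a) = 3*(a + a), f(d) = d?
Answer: 0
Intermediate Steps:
Q(a) = 6*a (Q(a) = 3*(2*a) = 6*a)
(Q(0*(-4))/(((-2 + 32)*(-51 - 11))))*f(-35 - 1*(-7)) = ((6*(0*(-4)))/(((-2 + 32)*(-51 - 11))))*(-35 - 1*(-7)) = ((6*0)/((30*(-62))))*(-35 + 7) = (0/(-1860))*(-28) = (0*(-1/1860))*(-28) = 0*(-28) = 0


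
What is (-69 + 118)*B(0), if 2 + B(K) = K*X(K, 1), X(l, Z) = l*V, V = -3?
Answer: -98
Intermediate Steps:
X(l, Z) = -3*l (X(l, Z) = l*(-3) = -3*l)
B(K) = -2 - 3*K² (B(K) = -2 + K*(-3*K) = -2 - 3*K²)
(-69 + 118)*B(0) = (-69 + 118)*(-2 - 3*0²) = 49*(-2 - 3*0) = 49*(-2 + 0) = 49*(-2) = -98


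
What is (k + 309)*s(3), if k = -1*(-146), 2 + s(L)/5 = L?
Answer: 2275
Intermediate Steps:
s(L) = -10 + 5*L
k = 146
(k + 309)*s(3) = (146 + 309)*(-10 + 5*3) = 455*(-10 + 15) = 455*5 = 2275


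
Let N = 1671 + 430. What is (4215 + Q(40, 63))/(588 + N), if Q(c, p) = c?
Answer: 4255/2689 ≈ 1.5824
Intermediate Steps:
N = 2101
(4215 + Q(40, 63))/(588 + N) = (4215 + 40)/(588 + 2101) = 4255/2689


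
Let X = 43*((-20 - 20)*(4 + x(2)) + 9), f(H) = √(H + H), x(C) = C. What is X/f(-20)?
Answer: 9933*I*√10/20 ≈ 1570.5*I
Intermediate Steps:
f(H) = √2*√H (f(H) = √(2*H) = √2*√H)
X = -9933 (X = 43*((-20 - 20)*(4 + 2) + 9) = 43*(-40*6 + 9) = 43*(-240 + 9) = 43*(-231) = -9933)
X/f(-20) = -9933*(-I*√10/20) = -(-9933)*I*√10/20 = 9933*I*√10/20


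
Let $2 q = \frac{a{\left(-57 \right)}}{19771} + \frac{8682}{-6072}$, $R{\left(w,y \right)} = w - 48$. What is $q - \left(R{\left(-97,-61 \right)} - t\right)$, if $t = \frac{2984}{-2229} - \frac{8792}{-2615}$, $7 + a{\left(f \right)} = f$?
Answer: $\frac{34126022293437457}{233249599092840} \approx 146.31$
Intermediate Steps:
$a{\left(f \right)} = -7 + f$
$R{\left(w,y \right)} = -48 + w$
$t = \frac{11794208}{5828835}$ ($t = 2984 \left(- \frac{1}{2229}\right) - - \frac{8792}{2615} = - \frac{2984}{2229} + \frac{8792}{2615} = \frac{11794208}{5828835} \approx 2.0234$)
$q = - \frac{28673405}{40016504}$ ($q = \frac{\frac{-7 - 57}{19771} + \frac{8682}{-6072}}{2} = \frac{\left(-64\right) \frac{1}{19771} + 8682 \left(- \frac{1}{6072}\right)}{2} = \frac{- \frac{64}{19771} - \frac{1447}{1012}}{2} = \frac{1}{2} \left(- \frac{28673405}{20008252}\right) = - \frac{28673405}{40016504} \approx -0.71654$)
$q - \left(R{\left(-97,-61 \right)} - t\right) = - \frac{28673405}{40016504} - \left(\left(-48 - 97\right) - \frac{11794208}{5828835}\right) = - \frac{28673405}{40016504} - \left(-145 - \frac{11794208}{5828835}\right) = - \frac{28673405}{40016504} - - \frac{856975283}{5828835} = - \frac{28673405}{40016504} + \frac{856975283}{5828835} = \frac{34126022293437457}{233249599092840}$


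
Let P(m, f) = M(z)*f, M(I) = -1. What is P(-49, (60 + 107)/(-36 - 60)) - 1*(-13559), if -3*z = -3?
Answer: 1301831/96 ≈ 13561.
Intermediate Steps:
z = 1 (z = -⅓*(-3) = 1)
P(m, f) = -f
P(-49, (60 + 107)/(-36 - 60)) - 1*(-13559) = -(60 + 107)/(-36 - 60) - 1*(-13559) = -167/(-96) + 13559 = -167*(-1)/96 + 13559 = -1*(-167/96) + 13559 = 167/96 + 13559 = 1301831/96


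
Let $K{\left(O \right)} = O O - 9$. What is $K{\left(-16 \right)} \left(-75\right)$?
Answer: $-18525$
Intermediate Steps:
$K{\left(O \right)} = -9 + O^{2}$ ($K{\left(O \right)} = O^{2} - 9 = -9 + O^{2}$)
$K{\left(-16 \right)} \left(-75\right) = \left(-9 + \left(-16\right)^{2}\right) \left(-75\right) = \left(-9 + 256\right) \left(-75\right) = 247 \left(-75\right) = -18525$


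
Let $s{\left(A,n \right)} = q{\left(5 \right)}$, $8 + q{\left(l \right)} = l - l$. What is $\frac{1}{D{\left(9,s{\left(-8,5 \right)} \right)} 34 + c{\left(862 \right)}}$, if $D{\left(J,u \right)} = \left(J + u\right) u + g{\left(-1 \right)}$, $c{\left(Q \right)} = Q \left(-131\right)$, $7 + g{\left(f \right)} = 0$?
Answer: $- \frac{1}{113432} \approx -8.8159 \cdot 10^{-6}$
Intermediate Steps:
$g{\left(f \right)} = -7$ ($g{\left(f \right)} = -7 + 0 = -7$)
$c{\left(Q \right)} = - 131 Q$
$q{\left(l \right)} = -8$ ($q{\left(l \right)} = -8 + \left(l - l\right) = -8 + 0 = -8$)
$s{\left(A,n \right)} = -8$
$D{\left(J,u \right)} = -7 + u \left(J + u\right)$ ($D{\left(J,u \right)} = \left(J + u\right) u - 7 = u \left(J + u\right) - 7 = -7 + u \left(J + u\right)$)
$\frac{1}{D{\left(9,s{\left(-8,5 \right)} \right)} 34 + c{\left(862 \right)}} = \frac{1}{\left(-7 + \left(-8\right)^{2} + 9 \left(-8\right)\right) 34 - 112922} = \frac{1}{\left(-7 + 64 - 72\right) 34 - 112922} = \frac{1}{\left(-15\right) 34 - 112922} = \frac{1}{-510 - 112922} = \frac{1}{-113432} = - \frac{1}{113432}$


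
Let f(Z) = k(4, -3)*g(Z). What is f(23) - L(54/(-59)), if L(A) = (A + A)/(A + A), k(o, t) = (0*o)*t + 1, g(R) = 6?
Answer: 5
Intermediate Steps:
k(o, t) = 1 (k(o, t) = 0*t + 1 = 0 + 1 = 1)
L(A) = 1 (L(A) = (2*A)/((2*A)) = (2*A)*(1/(2*A)) = 1)
f(Z) = 6 (f(Z) = 1*6 = 6)
f(23) - L(54/(-59)) = 6 - 1*1 = 6 - 1 = 5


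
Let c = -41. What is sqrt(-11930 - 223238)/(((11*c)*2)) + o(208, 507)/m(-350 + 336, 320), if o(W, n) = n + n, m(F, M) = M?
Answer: 507/160 - 2*I*sqrt(14698)/451 ≈ 3.1688 - 0.53763*I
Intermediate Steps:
o(W, n) = 2*n
sqrt(-11930 - 223238)/(((11*c)*2)) + o(208, 507)/m(-350 + 336, 320) = sqrt(-11930 - 223238)/(((11*(-41))*2)) + (2*507)/320 = sqrt(-235168)/((-451*2)) + 1014*(1/320) = (4*I*sqrt(14698))/(-902) + 507/160 = (4*I*sqrt(14698))*(-1/902) + 507/160 = -2*I*sqrt(14698)/451 + 507/160 = 507/160 - 2*I*sqrt(14698)/451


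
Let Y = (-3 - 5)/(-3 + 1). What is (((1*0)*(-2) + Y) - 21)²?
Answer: 289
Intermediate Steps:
Y = 4 (Y = -8/(-2) = -8*(-½) = 4)
(((1*0)*(-2) + Y) - 21)² = (((1*0)*(-2) + 4) - 21)² = ((0*(-2) + 4) - 21)² = ((0 + 4) - 21)² = (4 - 21)² = (-17)² = 289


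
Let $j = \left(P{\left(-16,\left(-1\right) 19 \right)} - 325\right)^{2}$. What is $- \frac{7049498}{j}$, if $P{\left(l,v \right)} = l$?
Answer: $- \frac{7049498}{116281} \approx -60.625$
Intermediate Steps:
$j = 116281$ ($j = \left(-16 - 325\right)^{2} = \left(-341\right)^{2} = 116281$)
$- \frac{7049498}{j} = - \frac{7049498}{116281}$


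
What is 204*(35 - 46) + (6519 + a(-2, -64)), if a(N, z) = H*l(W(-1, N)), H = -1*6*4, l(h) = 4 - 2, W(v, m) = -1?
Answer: 4227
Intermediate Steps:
l(h) = 2
H = -24 (H = -6*4 = -24)
a(N, z) = -48 (a(N, z) = -24*2 = -48)
204*(35 - 46) + (6519 + a(-2, -64)) = 204*(35 - 46) + (6519 - 48) = 204*(-11) + 6471 = -2244 + 6471 = 4227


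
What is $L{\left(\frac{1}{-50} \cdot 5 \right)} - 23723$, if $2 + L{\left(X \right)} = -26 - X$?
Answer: $- \frac{237509}{10} \approx -23751.0$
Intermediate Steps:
$L{\left(X \right)} = -28 - X$ ($L{\left(X \right)} = -2 - \left(26 + X\right) = -28 - X$)
$L{\left(\frac{1}{-50} \cdot 5 \right)} - 23723 = \left(-28 - \frac{1}{-50} \cdot 5\right) - 23723 = \left(-28 - \left(- \frac{1}{50}\right) 5\right) - 23723 = \left(-28 - - \frac{1}{10}\right) - 23723 = \left(-28 + \frac{1}{10}\right) - 23723 = - \frac{279}{10} - 23723 = - \frac{237509}{10}$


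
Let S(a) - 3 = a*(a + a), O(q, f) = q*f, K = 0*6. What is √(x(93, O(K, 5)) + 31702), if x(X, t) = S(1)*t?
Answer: 11*√262 ≈ 178.05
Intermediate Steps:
K = 0
O(q, f) = f*q
S(a) = 3 + 2*a² (S(a) = 3 + a*(a + a) = 3 + a*(2*a) = 3 + 2*a²)
x(X, t) = 5*t (x(X, t) = (3 + 2*1²)*t = (3 + 2*1)*t = (3 + 2)*t = 5*t)
√(x(93, O(K, 5)) + 31702) = √(5*(5*0) + 31702) = √(5*0 + 31702) = √(0 + 31702) = √31702 = 11*√262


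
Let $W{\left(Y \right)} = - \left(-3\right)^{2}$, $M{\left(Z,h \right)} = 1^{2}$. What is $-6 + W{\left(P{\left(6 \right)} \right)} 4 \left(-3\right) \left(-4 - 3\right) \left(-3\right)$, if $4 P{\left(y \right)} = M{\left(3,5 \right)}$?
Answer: $2262$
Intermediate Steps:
$M{\left(Z,h \right)} = 1$
$P{\left(y \right)} = \frac{1}{4}$ ($P{\left(y \right)} = \frac{1}{4} \cdot 1 = \frac{1}{4}$)
$W{\left(Y \right)} = -9$ ($W{\left(Y \right)} = \left(-1\right) 9 = -9$)
$-6 + W{\left(P{\left(6 \right)} \right)} 4 \left(-3\right) \left(-4 - 3\right) \left(-3\right) = -6 + - 9 \cdot 4 \left(-3\right) \left(-4 - 3\right) \left(-3\right) = -6 + \left(-9\right) \left(-12\right) \left(-4 - 3\right) \left(-3\right) = -6 + 108 \left(-7\right) \left(-3\right) = -6 - -2268 = -6 + 2268 = 2262$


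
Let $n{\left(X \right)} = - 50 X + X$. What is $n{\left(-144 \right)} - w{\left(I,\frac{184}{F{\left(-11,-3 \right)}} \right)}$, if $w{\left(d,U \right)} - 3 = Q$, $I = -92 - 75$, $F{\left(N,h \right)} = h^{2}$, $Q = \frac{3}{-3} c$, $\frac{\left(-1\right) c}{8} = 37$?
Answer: $6757$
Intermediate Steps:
$c = -296$ ($c = \left(-8\right) 37 = -296$)
$Q = 296$ ($Q = \frac{3}{-3} \left(-296\right) = 3 \left(- \frac{1}{3}\right) \left(-296\right) = \left(-1\right) \left(-296\right) = 296$)
$n{\left(X \right)} = - 49 X$
$I = -167$
$w{\left(d,U \right)} = 299$ ($w{\left(d,U \right)} = 3 + 296 = 299$)
$n{\left(-144 \right)} - w{\left(I,\frac{184}{F{\left(-11,-3 \right)}} \right)} = \left(-49\right) \left(-144\right) - 299 = 7056 - 299 = 6757$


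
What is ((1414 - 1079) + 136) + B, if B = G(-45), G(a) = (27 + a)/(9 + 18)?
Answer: 1411/3 ≈ 470.33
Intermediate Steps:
G(a) = 1 + a/27 (G(a) = (27 + a)/27 = (27 + a)*(1/27) = 1 + a/27)
B = -⅔ (B = 1 + (1/27)*(-45) = 1 - 5/3 = -⅔ ≈ -0.66667)
((1414 - 1079) + 136) + B = ((1414 - 1079) + 136) - ⅔ = (335 + 136) - ⅔ = 471 - ⅔ = 1411/3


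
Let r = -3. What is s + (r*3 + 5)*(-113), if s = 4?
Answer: 456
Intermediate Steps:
s + (r*3 + 5)*(-113) = 4 + (-3*3 + 5)*(-113) = 4 + (-9 + 5)*(-113) = 4 - 4*(-113) = 4 + 452 = 456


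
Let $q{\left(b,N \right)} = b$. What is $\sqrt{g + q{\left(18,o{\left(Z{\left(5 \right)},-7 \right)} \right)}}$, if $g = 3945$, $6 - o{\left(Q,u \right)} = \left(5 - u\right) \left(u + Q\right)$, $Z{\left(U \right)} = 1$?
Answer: $\sqrt{3963} \approx 62.952$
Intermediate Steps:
$o{\left(Q,u \right)} = 6 - \left(5 - u\right) \left(Q + u\right)$ ($o{\left(Q,u \right)} = 6 - \left(5 - u\right) \left(u + Q\right) = 6 - \left(5 - u\right) \left(Q + u\right)$)
$\sqrt{g + q{\left(18,o{\left(Z{\left(5 \right)},-7 \right)} \right)}} = \sqrt{3945 + 18} = \sqrt{3963}$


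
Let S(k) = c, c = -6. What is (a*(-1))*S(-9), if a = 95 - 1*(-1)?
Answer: 576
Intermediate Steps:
a = 96 (a = 95 + 1 = 96)
S(k) = -6
(a*(-1))*S(-9) = (96*(-1))*(-6) = -96*(-6) = 576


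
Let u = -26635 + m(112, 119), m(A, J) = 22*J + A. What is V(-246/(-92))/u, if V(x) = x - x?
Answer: 0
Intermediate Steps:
m(A, J) = A + 22*J
V(x) = 0
u = -23905 (u = -26635 + (112 + 22*119) = -26635 + (112 + 2618) = -26635 + 2730 = -23905)
V(-246/(-92))/u = 0/(-23905) = 0*(-1/23905) = 0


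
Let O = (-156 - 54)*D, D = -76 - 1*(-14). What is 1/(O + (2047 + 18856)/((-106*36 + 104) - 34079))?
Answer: 37791/492017917 ≈ 7.6808e-5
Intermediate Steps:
D = -62 (D = -76 + 14 = -62)
O = 13020 (O = (-156 - 54)*(-62) = -210*(-62) = 13020)
1/(O + (2047 + 18856)/((-106*36 + 104) - 34079)) = 1/(13020 + (2047 + 18856)/((-106*36 + 104) - 34079)) = 1/(13020 + 20903/((-3816 + 104) - 34079)) = 1/(13020 + 20903/(-3712 - 34079)) = 1/(13020 + 20903/(-37791)) = 1/(13020 + 20903*(-1/37791)) = 1/(13020 - 20903/37791) = 1/(492017917/37791) = 37791/492017917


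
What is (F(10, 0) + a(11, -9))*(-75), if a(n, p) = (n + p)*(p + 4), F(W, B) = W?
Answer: 0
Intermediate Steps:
a(n, p) = (4 + p)*(n + p) (a(n, p) = (n + p)*(4 + p) = (4 + p)*(n + p))
(F(10, 0) + a(11, -9))*(-75) = (10 + ((-9)**2 + 4*11 + 4*(-9) + 11*(-9)))*(-75) = (10 + (81 + 44 - 36 - 99))*(-75) = (10 - 10)*(-75) = 0*(-75) = 0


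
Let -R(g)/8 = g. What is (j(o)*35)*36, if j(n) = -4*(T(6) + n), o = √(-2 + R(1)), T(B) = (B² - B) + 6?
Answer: -181440 - 5040*I*√10 ≈ -1.8144e+5 - 15938.0*I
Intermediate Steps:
R(g) = -8*g
T(B) = 6 + B² - B
o = I*√10 (o = √(-2 - 8*1) = √(-2 - 8) = √(-10) = I*√10 ≈ 3.1623*I)
j(n) = -144 - 4*n (j(n) = -4*((6 + 6² - 1*6) + n) = -4*((6 + 36 - 6) + n) = -4*(36 + n) = -144 - 4*n)
(j(o)*35)*36 = ((-144 - 4*I*√10)*35)*36 = (-5040 - 140*I*√10)*36 = -181440 - 5040*I*√10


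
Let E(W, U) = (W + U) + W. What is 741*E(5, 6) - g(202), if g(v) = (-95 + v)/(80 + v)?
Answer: 3343285/282 ≈ 11856.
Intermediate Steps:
E(W, U) = U + 2*W (E(W, U) = (U + W) + W = U + 2*W)
g(v) = (-95 + v)/(80 + v)
741*E(5, 6) - g(202) = 741*(6 + 2*5) - (-95 + 202)/(80 + 202) = 741*(6 + 10) - 107/282 = 741*16 - 107/282 = 11856 - 1*107/282 = 11856 - 107/282 = 3343285/282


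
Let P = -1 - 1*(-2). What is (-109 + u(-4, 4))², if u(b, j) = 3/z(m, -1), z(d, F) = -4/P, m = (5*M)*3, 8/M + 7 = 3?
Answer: 192721/16 ≈ 12045.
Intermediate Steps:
P = 1 (P = -1 + 2 = 1)
M = -2 (M = 8/(-7 + 3) = 8/(-4) = 8*(-¼) = -2)
m = -30 (m = (5*(-2))*3 = -10*3 = -30)
z(d, F) = -4 (z(d, F) = -4/1 = -4*1 = -4)
u(b, j) = -¾ (u(b, j) = 3/(-4) = 3*(-¼) = -¾)
(-109 + u(-4, 4))² = (-109 - ¾)² = (-439/4)² = 192721/16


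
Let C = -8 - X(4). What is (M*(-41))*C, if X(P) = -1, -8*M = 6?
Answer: -861/4 ≈ -215.25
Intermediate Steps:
M = -3/4 (M = -1/8*6 = -3/4 ≈ -0.75000)
C = -7 (C = -8 - 1*(-1) = -8 + 1 = -7)
(M*(-41))*C = -3/4*(-41)*(-7) = (123/4)*(-7) = -861/4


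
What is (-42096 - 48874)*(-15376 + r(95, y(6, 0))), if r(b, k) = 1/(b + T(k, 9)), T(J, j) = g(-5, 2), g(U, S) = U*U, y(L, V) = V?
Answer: 16785047543/12 ≈ 1.3988e+9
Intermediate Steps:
g(U, S) = U**2
T(J, j) = 25 (T(J, j) = (-5)**2 = 25)
r(b, k) = 1/(25 + b) (r(b, k) = 1/(b + 25) = 1/(25 + b))
(-42096 - 48874)*(-15376 + r(95, y(6, 0))) = (-42096 - 48874)*(-15376 + 1/(25 + 95)) = -90970*(-15376 + 1/120) = -90970*(-1845119/120) = 16785047543/12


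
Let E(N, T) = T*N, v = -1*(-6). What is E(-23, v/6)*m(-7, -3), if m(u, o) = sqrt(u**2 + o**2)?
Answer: -23*sqrt(58) ≈ -175.16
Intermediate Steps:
v = 6
m(u, o) = sqrt(o**2 + u**2)
E(N, T) = N*T
E(-23, v/6)*m(-7, -3) = (-138/6)*sqrt((-3)**2 + (-7)**2) = (-138/6)*sqrt(9 + 49) = (-23*1)*sqrt(58) = -23*sqrt(58)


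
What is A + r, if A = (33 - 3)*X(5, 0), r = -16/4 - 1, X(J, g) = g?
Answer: -5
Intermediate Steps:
r = -5 (r = (1/4)*(-16) - 1 = -4 - 1 = -5)
A = 0 (A = (33 - 3)*0 = 30*0 = 0)
A + r = 0 - 5 = -5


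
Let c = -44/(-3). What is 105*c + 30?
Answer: 1570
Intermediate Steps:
c = 44/3 (c = -44*(-1/3) = 44/3 ≈ 14.667)
105*c + 30 = 105*(44/3) + 30 = 1540 + 30 = 1570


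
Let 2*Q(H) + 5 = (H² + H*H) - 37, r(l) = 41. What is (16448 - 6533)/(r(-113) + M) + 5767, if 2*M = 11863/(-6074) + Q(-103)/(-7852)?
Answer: 5647859696339/938342537 ≈ 6019.0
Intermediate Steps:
Q(H) = -21 + H² (Q(H) = -5/2 + ((H² + H*H) - 37)/2 = -5/2 + ((H² + H²) - 37)/2 = -5/2 + (2*H² - 37)/2 = -5/2 + (-37 + 2*H²)/2 = -5/2 + (-37/2 + H²) = -21 + H²)
M = -39364947/23846524 (M = (11863/(-6074) + (-21 + (-103)²)/(-7852))/2 = (11863*(-1/6074) + (-21 + 10609)*(-1/7852))/2 = (-11863/6074 + 10588*(-1/7852))/2 = (-11863/6074 - 2647/1963)/2 = (½)*(-39364947/11923262) = -39364947/23846524 ≈ -1.6508)
(16448 - 6533)/(r(-113) + M) + 5767 = (16448 - 6533)/(41 - 39364947/23846524) + 5767 = 9915/(938342537/23846524) + 5767 = 9915*(23846524/938342537) + 5767 = 236438285460/938342537 + 5767 = 5647859696339/938342537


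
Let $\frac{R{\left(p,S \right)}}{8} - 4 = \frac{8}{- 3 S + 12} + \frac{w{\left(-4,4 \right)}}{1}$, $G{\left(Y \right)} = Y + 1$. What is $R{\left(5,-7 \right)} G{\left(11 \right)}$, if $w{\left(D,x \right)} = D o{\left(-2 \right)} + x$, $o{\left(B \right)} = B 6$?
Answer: $\frac{59392}{11} \approx 5399.3$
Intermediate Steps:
$o{\left(B \right)} = 6 B$
$w{\left(D,x \right)} = x - 12 D$ ($w{\left(D,x \right)} = D 6 \left(-2\right) + x = D \left(-12\right) + x = - 12 D + x = x - 12 D$)
$G{\left(Y \right)} = 1 + Y$
$R{\left(p,S \right)} = 448 + \frac{64}{12 - 3 S}$ ($R{\left(p,S \right)} = 32 + 8 \left(\frac{8}{- 3 S + 12} + \frac{4 - -48}{1}\right) = 32 + 8 \left(\frac{8}{12 - 3 S} + \left(4 + 48\right) 1\right) = 32 + 8 \left(\frac{8}{12 - 3 S} + 52 \cdot 1\right) = 32 + 8 \left(\frac{8}{12 - 3 S} + 52\right) = 32 + 8 \left(52 + \frac{8}{12 - 3 S}\right) = 32 + \left(416 + \frac{64}{12 - 3 S}\right) = 448 + \frac{64}{12 - 3 S}$)
$R{\left(5,-7 \right)} G{\left(11 \right)} = \frac{64 \left(-85 + 21 \left(-7\right)\right)}{3 \left(-4 - 7\right)} \left(1 + 11\right) = \frac{64 \left(-85 - 147\right)}{3 \left(-11\right)} 12 = \frac{64}{3} \left(- \frac{1}{11}\right) \left(-232\right) 12 = \frac{14848}{33} \cdot 12 = \frac{59392}{11}$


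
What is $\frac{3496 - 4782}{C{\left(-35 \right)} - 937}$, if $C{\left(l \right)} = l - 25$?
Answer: $\frac{1286}{997} \approx 1.2899$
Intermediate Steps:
$C{\left(l \right)} = -25 + l$ ($C{\left(l \right)} = l - 25 = -25 + l$)
$\frac{3496 - 4782}{C{\left(-35 \right)} - 937} = \frac{3496 - 4782}{\left(-25 - 35\right) - 937} = - \frac{1286}{-60 - 937} = - \frac{1286}{-997} = \left(-1286\right) \left(- \frac{1}{997}\right) = \frac{1286}{997}$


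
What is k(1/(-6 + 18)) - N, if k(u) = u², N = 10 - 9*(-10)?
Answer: -14399/144 ≈ -99.993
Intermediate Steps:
N = 100 (N = 10 + 90 = 100)
k(1/(-6 + 18)) - N = (1/(-6 + 18))² - 1*100 = (1/12)² - 100 = 1/144 - 100 = -14399/144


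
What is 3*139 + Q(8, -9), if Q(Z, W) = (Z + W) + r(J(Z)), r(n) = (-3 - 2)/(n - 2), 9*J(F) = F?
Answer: 841/2 ≈ 420.50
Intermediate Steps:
J(F) = F/9
r(n) = -5/(-2 + n)
Q(Z, W) = W + Z - 5/(-2 + Z/9) (Q(Z, W) = (Z + W) - 5/(-2 + Z/9) = (W + Z) - 5/(-2 + Z/9) = W + Z - 5/(-2 + Z/9))
3*139 + Q(8, -9) = 3*139 + (-45 + (-18 + 8)*(-9 + 8))/(-18 + 8) = 417 + (-45 - 10*(-1))/(-10) = 417 - (-45 + 10)/10 = 417 - ⅒*(-35) = 417 + 7/2 = 841/2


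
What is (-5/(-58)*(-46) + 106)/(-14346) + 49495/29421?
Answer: 759427633/453338382 ≈ 1.6752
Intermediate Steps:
(-5/(-58)*(-46) + 106)/(-14346) + 49495/29421 = (-5*(-1/58)*(-46) + 106)*(-1/14346) + 49495*(1/29421) = ((5/58)*(-46) + 106)*(-1/14346) + 49495/29421 = (-115/29 + 106)*(-1/14346) + 49495/29421 = (2959/29)*(-1/14346) + 49495/29421 = -2959/416034 + 49495/29421 = 759427633/453338382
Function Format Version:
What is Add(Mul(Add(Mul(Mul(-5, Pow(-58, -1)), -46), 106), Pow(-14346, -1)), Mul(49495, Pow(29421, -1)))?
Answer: Rational(759427633, 453338382) ≈ 1.6752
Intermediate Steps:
Add(Mul(Add(Mul(Mul(-5, Pow(-58, -1)), -46), 106), Pow(-14346, -1)), Mul(49495, Pow(29421, -1))) = Add(Mul(Add(Mul(Mul(-5, Rational(-1, 58)), -46), 106), Rational(-1, 14346)), Mul(49495, Rational(1, 29421))) = Add(Mul(Add(Mul(Rational(5, 58), -46), 106), Rational(-1, 14346)), Rational(49495, 29421)) = Add(Mul(Add(Rational(-115, 29), 106), Rational(-1, 14346)), Rational(49495, 29421)) = Add(Mul(Rational(2959, 29), Rational(-1, 14346)), Rational(49495, 29421)) = Add(Rational(-2959, 416034), Rational(49495, 29421)) = Rational(759427633, 453338382)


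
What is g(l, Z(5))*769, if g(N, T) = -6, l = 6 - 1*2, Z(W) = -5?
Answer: -4614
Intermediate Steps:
l = 4 (l = 6 - 2 = 4)
g(l, Z(5))*769 = -6*769 = -4614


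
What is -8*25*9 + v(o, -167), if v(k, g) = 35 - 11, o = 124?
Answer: -1776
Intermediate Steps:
v(k, g) = 24
-8*25*9 + v(o, -167) = -8*25*9 + 24 = -200*9 + 24 = -1800 + 24 = -1776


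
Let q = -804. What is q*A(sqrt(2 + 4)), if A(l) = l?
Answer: -804*sqrt(6) ≈ -1969.4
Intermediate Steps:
q*A(sqrt(2 + 4)) = -804*sqrt(2 + 4) = -804*sqrt(6)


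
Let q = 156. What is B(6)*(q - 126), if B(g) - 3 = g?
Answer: 270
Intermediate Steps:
B(g) = 3 + g
B(6)*(q - 126) = (3 + 6)*(156 - 126) = 9*30 = 270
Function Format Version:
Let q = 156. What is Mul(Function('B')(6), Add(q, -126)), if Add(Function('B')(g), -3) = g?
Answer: 270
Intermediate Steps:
Function('B')(g) = Add(3, g)
Mul(Function('B')(6), Add(q, -126)) = Mul(Add(3, 6), Add(156, -126)) = Mul(9, 30) = 270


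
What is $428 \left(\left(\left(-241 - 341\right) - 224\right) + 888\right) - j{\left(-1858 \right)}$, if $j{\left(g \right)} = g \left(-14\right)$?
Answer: $9084$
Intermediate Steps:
$j{\left(g \right)} = - 14 g$
$428 \left(\left(\left(-241 - 341\right) - 224\right) + 888\right) - j{\left(-1858 \right)} = 428 \left(\left(\left(-241 - 341\right) - 224\right) + 888\right) - \left(-14\right) \left(-1858\right) = 428 \left(\left(-582 - 224\right) + 888\right) - 26012 = 428 \left(-806 + 888\right) - 26012 = 428 \cdot 82 - 26012 = 35096 - 26012 = 9084$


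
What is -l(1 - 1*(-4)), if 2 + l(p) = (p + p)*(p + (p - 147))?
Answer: 1372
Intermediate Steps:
l(p) = -2 + 2*p*(-147 + 2*p) (l(p) = -2 + (p + p)*(p + (p - 147)) = -2 + (2*p)*(p + (-147 + p)) = -2 + (2*p)*(-147 + 2*p) = -2 + 2*p*(-147 + 2*p))
-l(1 - 1*(-4)) = -(-2 - 294*(1 - 1*(-4)) + 4*(1 - 1*(-4))²) = -(-2 - 294*(1 + 4) + 4*(1 + 4)²) = -(-2 - 294*5 + 4*5²) = -(-2 - 1470 + 4*25) = -(-2 - 1470 + 100) = -1*(-1372) = 1372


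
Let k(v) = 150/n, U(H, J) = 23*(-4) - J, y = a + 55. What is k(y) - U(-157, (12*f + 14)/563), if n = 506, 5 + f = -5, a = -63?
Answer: 13119795/142439 ≈ 92.108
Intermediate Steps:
f = -10 (f = -5 - 5 = -10)
y = -8 (y = -63 + 55 = -8)
U(H, J) = -92 - J
k(v) = 75/253 (k(v) = 150/506 = 150*(1/506) = 75/253)
k(y) - U(-157, (12*f + 14)/563) = 75/253 - (-92 - (12*(-10) + 14)/563) = 75/253 - (-92 - (-120 + 14)/563) = 75/253 - (-92 - (-106)/563) = 75/253 - (-92 - 1*(-106/563)) = 75/253 - (-92 + 106/563) = 75/253 - 1*(-51690/563) = 75/253 + 51690/563 = 13119795/142439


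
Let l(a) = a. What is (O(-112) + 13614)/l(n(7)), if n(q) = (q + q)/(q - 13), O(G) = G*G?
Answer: -78474/7 ≈ -11211.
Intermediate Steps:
O(G) = G²
n(q) = 2*q/(-13 + q) (n(q) = (2*q)/(-13 + q) = 2*q/(-13 + q))
(O(-112) + 13614)/l(n(7)) = ((-112)² + 13614)/((2*7/(-13 + 7))) = (12544 + 13614)/((2*7/(-6))) = 26158/((2*7*(-⅙))) = 26158/(-7/3) = 26158*(-3/7) = -78474/7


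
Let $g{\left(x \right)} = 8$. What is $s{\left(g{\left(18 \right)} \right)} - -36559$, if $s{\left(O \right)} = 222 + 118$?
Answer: $36899$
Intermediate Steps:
$s{\left(O \right)} = 340$
$s{\left(g{\left(18 \right)} \right)} - -36559 = 340 - -36559 = 340 + 36559 = 36899$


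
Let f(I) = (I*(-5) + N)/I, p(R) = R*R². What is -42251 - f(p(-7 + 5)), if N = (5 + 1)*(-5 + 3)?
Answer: -84495/2 ≈ -42248.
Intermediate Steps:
N = -12 (N = 6*(-2) = -12)
p(R) = R³
f(I) = (-12 - 5*I)/I (f(I) = (I*(-5) - 12)/I = (-5*I - 12)/I = (-12 - 5*I)/I)
-42251 - f(p(-7 + 5)) = -42251 - (-5 - 12/(-7 + 5)³) = -42251 - (-5 - 12/((-2)³)) = -42251 - (-5 - 12/(-8)) = -42251 - (-5 - 12*(-⅛)) = -42251 - (-5 + 3/2) = -42251 - 1*(-7/2) = -42251 + 7/2 = -84495/2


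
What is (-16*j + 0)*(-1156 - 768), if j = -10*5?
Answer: -1539200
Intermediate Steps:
j = -50
(-16*j + 0)*(-1156 - 768) = (-16*(-50) + 0)*(-1156 - 768) = (800 + 0)*(-1924) = 800*(-1924) = -1539200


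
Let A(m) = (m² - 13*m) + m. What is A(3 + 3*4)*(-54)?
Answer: -2430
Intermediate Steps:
A(m) = m² - 12*m
A(3 + 3*4)*(-54) = ((3 + 3*4)*(-12 + (3 + 3*4)))*(-54) = ((3 + 12)*(-12 + (3 + 12)))*(-54) = (15*(-12 + 15))*(-54) = (15*3)*(-54) = 45*(-54) = -2430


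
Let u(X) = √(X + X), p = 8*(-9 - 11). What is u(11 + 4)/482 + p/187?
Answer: -160/187 + √30/482 ≈ -0.84425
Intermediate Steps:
p = -160 (p = 8*(-20) = -160)
u(X) = √2*√X (u(X) = √(2*X) = √2*√X)
u(11 + 4)/482 + p/187 = (√2*√(11 + 4))/482 - 160/187 = (√2*√15)*(1/482) - 160*1/187 = √30*(1/482) - 160/187 = √30/482 - 160/187 = -160/187 + √30/482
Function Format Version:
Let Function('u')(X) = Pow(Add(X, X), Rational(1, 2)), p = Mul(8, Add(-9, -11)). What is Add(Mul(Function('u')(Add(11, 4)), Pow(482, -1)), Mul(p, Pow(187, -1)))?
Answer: Add(Rational(-160, 187), Mul(Rational(1, 482), Pow(30, Rational(1, 2)))) ≈ -0.84425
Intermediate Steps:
p = -160 (p = Mul(8, -20) = -160)
Function('u')(X) = Mul(Pow(2, Rational(1, 2)), Pow(X, Rational(1, 2))) (Function('u')(X) = Pow(Mul(2, X), Rational(1, 2)) = Mul(Pow(2, Rational(1, 2)), Pow(X, Rational(1, 2))))
Add(Mul(Function('u')(Add(11, 4)), Pow(482, -1)), Mul(p, Pow(187, -1))) = Add(Mul(Mul(Pow(2, Rational(1, 2)), Pow(Add(11, 4), Rational(1, 2))), Pow(482, -1)), Mul(-160, Pow(187, -1))) = Add(Mul(Mul(Pow(2, Rational(1, 2)), Pow(15, Rational(1, 2))), Rational(1, 482)), Mul(-160, Rational(1, 187))) = Add(Mul(Pow(30, Rational(1, 2)), Rational(1, 482)), Rational(-160, 187)) = Add(Mul(Rational(1, 482), Pow(30, Rational(1, 2))), Rational(-160, 187)) = Add(Rational(-160, 187), Mul(Rational(1, 482), Pow(30, Rational(1, 2))))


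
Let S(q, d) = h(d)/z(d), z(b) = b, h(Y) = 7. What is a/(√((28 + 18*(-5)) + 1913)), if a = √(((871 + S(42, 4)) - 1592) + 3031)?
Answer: √17116197/3702 ≈ 1.1175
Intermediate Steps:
S(q, d) = 7/d
a = √9247/2 (a = √(((871 + 7/4) - 1592) + 3031) = √((3491/4 - 1592) + 3031) = √(-2877/4 + 3031) = √(9247/4) = √9247/2 ≈ 48.081)
a/(√((28 + 18*(-5)) + 1913)) = (√9247/2)/(√((28 + 18*(-5)) + 1913)) = (√9247/2)/(√((28 - 90) + 1913)) = (√9247/2)/(√(-62 + 1913)) = (√9247/2)/(√1851) = (√9247/2)*(√1851/1851) = √17116197/3702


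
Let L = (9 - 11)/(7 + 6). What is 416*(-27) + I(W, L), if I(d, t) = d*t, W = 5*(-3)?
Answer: -145986/13 ≈ -11230.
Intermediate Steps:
W = -15
L = -2/13 ≈ -0.15385
416*(-27) + I(W, L) = 416*(-27) - 15*(-2/13) = -11232 + 30/13 = -145986/13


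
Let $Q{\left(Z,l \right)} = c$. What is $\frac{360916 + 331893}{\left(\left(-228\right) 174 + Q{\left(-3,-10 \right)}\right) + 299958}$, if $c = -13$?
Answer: $\frac{53293}{20021} \approx 2.6619$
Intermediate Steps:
$Q{\left(Z,l \right)} = -13$
$\frac{360916 + 331893}{\left(\left(-228\right) 174 + Q{\left(-3,-10 \right)}\right) + 299958} = \frac{360916 + 331893}{\left(\left(-228\right) 174 - 13\right) + 299958} = \frac{692809}{\left(-39672 - 13\right) + 299958} = \frac{692809}{-39685 + 299958} = \frac{692809}{260273} = 692809 \cdot \frac{1}{260273} = \frac{53293}{20021}$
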